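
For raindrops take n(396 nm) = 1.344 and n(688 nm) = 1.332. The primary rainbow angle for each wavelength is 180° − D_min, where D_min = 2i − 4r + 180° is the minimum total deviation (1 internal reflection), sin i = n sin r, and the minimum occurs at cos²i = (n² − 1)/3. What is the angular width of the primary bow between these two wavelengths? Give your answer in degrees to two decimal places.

1.72°

At 396 nm (n = 1.344): cos²i = 0.26878 → i = 58.772°, r = 39.512°, D_min = 139.495°, rainbow angle = 40.505°.
At 688 nm (n = 1.332): cos²i = 0.25807 → i = 59.469°, r = 40.290°, D_min = 137.776°, rainbow angle = 42.224°.
Angular width = |40.505° − 42.224°| = 1.719°.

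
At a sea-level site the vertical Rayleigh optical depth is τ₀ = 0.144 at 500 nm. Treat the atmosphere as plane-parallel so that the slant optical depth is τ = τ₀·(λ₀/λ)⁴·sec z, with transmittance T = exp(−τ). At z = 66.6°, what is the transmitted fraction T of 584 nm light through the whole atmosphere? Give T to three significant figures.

sec 66.6° = 2.5180.
τ = 0.144 × (500/584)⁴ × 2.5180 = 0.144 × 0.5373 × 2.5180 = 0.1948.
T = exp(−0.1948) = 0.8230.

0.823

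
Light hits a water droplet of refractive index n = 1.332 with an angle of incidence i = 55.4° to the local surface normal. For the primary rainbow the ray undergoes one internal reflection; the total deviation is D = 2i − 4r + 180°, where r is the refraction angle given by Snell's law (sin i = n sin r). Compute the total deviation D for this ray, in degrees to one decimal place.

138.1°

sin r = sin 55.4° / 1.332 = 0.8231/1.332 = 0.6180; r = 38.17°.
D = 2·55.4° − 4·38.17° + 180° = 110.80° − 152.67° + 180° = 138.13°.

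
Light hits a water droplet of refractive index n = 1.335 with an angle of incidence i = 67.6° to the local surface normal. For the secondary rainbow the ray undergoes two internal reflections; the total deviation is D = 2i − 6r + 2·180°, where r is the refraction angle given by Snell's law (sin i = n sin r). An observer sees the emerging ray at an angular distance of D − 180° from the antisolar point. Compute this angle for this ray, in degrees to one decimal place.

sin r = sin 67.6° / 1.335 = 0.9245/1.335 = 0.6925; r = 43.83°.
D = 2·67.6° − 6·43.83° + 2·180° = 135.20° − 262.99° + 360° = 232.21°.
Angle from antisolar point = D − 180° = 52.21°.

52.2°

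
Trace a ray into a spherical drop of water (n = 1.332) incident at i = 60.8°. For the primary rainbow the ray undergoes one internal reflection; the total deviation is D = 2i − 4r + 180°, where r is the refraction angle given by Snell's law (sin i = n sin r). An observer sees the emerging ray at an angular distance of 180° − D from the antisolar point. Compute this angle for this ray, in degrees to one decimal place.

sin r = sin 60.8° / 1.332 = 0.8729/1.332 = 0.6553; r = 40.95°.
D = 2·60.8° − 4·40.95° + 180° = 121.60° − 163.78° + 180° = 137.82°.
Angle from antisolar point = 180° − D = 42.18°.

42.2°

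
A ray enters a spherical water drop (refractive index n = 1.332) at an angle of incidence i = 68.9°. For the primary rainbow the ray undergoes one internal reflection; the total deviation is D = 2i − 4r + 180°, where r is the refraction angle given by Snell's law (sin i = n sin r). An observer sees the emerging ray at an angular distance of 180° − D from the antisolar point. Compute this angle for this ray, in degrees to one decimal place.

40.0°

sin r = sin 68.9° / 1.332 = 0.9330/1.332 = 0.7004; r = 44.46°.
D = 2·68.9° − 4·44.46° + 180° = 137.80° − 177.84° + 180° = 139.96°.
Angle from antisolar point = 180° − D = 40.04°.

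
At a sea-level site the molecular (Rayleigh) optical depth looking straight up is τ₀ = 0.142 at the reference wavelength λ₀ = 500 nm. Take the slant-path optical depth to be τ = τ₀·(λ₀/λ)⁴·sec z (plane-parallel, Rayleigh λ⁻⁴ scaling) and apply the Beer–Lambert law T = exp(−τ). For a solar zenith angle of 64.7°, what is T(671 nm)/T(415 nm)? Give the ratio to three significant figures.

Airmass: sec 64.7° = 2.3400.
τ(671 nm) = 0.142 × (500/671)⁴ × 2.3400 = 0.142 × 0.3083 × 2.3400 = 0.1024.
τ(415 nm) = 0.142 × (500/415)⁴ × 2.3400 = 0.142 × 2.1071 × 2.3400 = 0.7001.
T(671)/T(415) = exp(τ_B − τ_A) = exp(0.5977) = 1.8179.

1.82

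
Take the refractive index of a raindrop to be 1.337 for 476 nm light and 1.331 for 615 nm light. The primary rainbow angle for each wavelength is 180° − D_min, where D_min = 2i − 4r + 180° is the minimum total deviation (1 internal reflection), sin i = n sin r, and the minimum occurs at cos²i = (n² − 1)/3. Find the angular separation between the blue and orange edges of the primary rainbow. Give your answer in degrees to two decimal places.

At 476 nm (n = 1.337): cos²i = 0.26252 → i = 59.178°, r = 39.964°, D_min = 138.500°, rainbow angle = 41.500°.
At 615 nm (n = 1.331): cos²i = 0.25719 → i = 59.527°, r = 40.356°, D_min = 137.630°, rainbow angle = 42.370°.
Angular width = |41.500° − 42.370°| = 0.870°.

0.87°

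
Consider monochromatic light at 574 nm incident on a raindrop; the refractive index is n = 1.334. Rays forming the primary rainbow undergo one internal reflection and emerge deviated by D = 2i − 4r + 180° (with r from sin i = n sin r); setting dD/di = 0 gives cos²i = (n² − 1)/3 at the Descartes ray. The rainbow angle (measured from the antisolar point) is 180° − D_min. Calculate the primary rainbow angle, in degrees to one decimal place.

cos²i = (1.77956 − 1)/3 = 0.25985; i = arccos(0.50976) = 59.352°.
sin r = sin 59.352°/1.334 = 0.64492; r = 40.159°.
D_min = 2·59.352° − 4·40.159° + 180° = 138.067°.
Rainbow angle = 180° − D_min = 41.933°.

41.9°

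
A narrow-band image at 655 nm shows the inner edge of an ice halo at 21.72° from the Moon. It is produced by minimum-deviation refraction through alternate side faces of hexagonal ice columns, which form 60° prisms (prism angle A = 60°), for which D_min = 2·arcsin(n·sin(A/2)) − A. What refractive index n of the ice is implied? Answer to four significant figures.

1.308

Rearranging: n = sin((D_min + A)/2) / sin(A/2).
(D_min + A)/2 = (21.72° + 60°)/2 = 40.860°.
n = sin 40.860° / sin 30° = 0.6542 / 0.5000 = 1.3084.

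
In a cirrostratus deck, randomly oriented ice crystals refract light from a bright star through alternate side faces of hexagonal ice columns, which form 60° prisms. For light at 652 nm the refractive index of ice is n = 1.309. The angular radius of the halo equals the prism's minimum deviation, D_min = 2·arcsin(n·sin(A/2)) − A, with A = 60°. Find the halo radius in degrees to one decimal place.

21.8°

n·sin(A/2) = 1.309 × sin 30° = 1.309 × 0.5000 = 0.6545.
D_min = 2·arcsin(0.6545) − 60° = 2 × 40.882° − 60° = 21.763°.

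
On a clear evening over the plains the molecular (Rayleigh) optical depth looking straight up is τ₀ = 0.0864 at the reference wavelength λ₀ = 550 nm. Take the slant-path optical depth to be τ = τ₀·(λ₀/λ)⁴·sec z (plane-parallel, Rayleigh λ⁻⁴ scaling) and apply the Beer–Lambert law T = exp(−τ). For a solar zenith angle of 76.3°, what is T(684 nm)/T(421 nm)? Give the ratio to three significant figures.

2.48

Airmass: sec 76.3° = 4.2223.
τ(684 nm) = 0.0864 × (550/684)⁴ × 4.2223 = 0.0864 × 0.4180 × 4.2223 = 0.1525.
τ(421 nm) = 0.0864 × (550/421)⁴ × 4.2223 = 0.0864 × 2.9129 × 4.2223 = 1.0626.
T(684)/T(421) = exp(τ_B − τ_A) = exp(0.9101) = 2.4846.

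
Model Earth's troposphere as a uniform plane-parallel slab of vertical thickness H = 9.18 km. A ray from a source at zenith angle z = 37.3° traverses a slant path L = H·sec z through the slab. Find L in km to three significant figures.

sec z = 1/cos 37.3° = 1.2571.
L = 9.18 × 1.2571 = 11.540 km.

11.5 km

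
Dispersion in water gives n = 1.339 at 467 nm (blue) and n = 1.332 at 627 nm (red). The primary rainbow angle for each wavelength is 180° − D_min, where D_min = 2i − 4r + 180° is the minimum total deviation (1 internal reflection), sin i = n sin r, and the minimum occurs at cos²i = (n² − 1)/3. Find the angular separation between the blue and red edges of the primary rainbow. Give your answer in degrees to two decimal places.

1.01°

At 467 nm (n = 1.339): cos²i = 0.26431 → i = 59.062°, r = 39.834°, D_min = 138.786°, rainbow angle = 41.214°.
At 627 nm (n = 1.332): cos²i = 0.25807 → i = 59.469°, r = 40.290°, D_min = 137.776°, rainbow angle = 42.224°.
Angular width = |41.214° − 42.224°| = 1.010°.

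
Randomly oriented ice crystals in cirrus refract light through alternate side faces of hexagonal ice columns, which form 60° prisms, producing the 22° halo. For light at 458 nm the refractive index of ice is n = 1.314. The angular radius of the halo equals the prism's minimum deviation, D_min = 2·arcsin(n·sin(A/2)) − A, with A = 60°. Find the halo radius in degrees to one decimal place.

22.1°

n·sin(A/2) = 1.314 × sin 30° = 1.314 × 0.5000 = 0.6570.
D_min = 2·arcsin(0.6570) − 60° = 2 × 41.071° − 60° = 22.143°.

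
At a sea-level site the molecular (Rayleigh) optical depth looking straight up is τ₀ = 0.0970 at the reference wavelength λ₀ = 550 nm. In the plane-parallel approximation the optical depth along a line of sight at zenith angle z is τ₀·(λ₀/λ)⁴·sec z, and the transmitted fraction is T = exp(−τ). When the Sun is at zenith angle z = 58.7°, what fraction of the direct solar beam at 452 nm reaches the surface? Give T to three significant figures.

0.664

sec 58.7° = 1.9249.
τ = 0.0970 × (550/452)⁴ × 1.9249 = 0.0970 × 2.1923 × 1.9249 = 0.4093.
T = exp(−0.4093) = 0.6641.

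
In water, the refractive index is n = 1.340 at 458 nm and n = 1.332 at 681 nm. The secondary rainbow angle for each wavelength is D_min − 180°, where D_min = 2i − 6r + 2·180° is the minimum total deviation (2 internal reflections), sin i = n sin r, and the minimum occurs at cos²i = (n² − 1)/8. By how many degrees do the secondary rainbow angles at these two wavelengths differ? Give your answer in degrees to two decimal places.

At 458 nm (n = 1.340): cos²i = 0.09945 → i = 71.618°, r = 45.088°, D_min = 232.709°, rainbow angle = 52.709°.
At 681 nm (n = 1.332): cos²i = 0.09678 → i = 71.875°, r = 45.520°, D_min = 230.628°, rainbow angle = 50.628°.
Angular width = |52.709° − 50.628°| = 2.080°.

2.08°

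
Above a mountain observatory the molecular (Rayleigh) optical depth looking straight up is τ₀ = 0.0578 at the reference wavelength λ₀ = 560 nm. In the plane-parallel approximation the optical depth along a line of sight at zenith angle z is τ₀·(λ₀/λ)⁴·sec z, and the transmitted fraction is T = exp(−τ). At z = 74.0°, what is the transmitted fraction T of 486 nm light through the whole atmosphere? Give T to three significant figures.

0.691

sec 74.0° = 3.6280.
τ = 0.0578 × (560/486)⁴ × 3.6280 = 0.0578 × 1.7628 × 3.6280 = 0.3697.
T = exp(−0.3697) = 0.6910.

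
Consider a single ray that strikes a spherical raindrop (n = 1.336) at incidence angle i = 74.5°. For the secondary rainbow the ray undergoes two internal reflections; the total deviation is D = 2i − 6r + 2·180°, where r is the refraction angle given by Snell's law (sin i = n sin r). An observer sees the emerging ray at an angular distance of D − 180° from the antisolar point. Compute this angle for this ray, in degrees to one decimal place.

52.0°

sin r = sin 74.5° / 1.336 = 0.9636/1.336 = 0.7213; r = 46.16°.
D = 2·74.5° − 6·46.16° + 2·180° = 149.00° − 276.96° + 360° = 232.04°.
Angle from antisolar point = D − 180° = 52.04°.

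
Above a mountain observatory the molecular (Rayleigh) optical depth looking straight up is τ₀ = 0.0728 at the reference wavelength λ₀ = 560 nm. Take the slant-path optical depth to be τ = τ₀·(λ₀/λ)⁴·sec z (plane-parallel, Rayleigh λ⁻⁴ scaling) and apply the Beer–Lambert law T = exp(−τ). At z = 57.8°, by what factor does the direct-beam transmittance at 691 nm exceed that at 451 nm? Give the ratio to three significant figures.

Airmass: sec 57.8° = 1.8766.
τ(691 nm) = 0.0728 × (560/691)⁴ × 1.8766 = 0.0728 × 0.4314 × 1.8766 = 0.0589.
τ(451 nm) = 0.0728 × (560/451)⁴ × 1.8766 = 0.0728 × 2.3771 × 1.8766 = 0.3248.
T(691)/T(451) = exp(τ_B − τ_A) = exp(0.2658) = 1.3045.

1.30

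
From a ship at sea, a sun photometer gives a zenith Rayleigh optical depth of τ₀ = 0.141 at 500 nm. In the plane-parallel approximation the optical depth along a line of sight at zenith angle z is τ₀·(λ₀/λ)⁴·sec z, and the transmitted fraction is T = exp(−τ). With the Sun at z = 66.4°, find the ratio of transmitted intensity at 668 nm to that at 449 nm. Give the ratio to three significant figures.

Airmass: sec 66.4° = 2.4978.
τ(668 nm) = 0.141 × (500/668)⁴ × 2.4978 = 0.141 × 0.3139 × 2.4978 = 0.1105.
τ(449 nm) = 0.141 × (500/449)⁴ × 2.4978 = 0.141 × 1.5378 × 2.4978 = 0.5416.
T(668)/T(449) = exp(τ_B − τ_A) = exp(0.4310) = 1.5389.

1.54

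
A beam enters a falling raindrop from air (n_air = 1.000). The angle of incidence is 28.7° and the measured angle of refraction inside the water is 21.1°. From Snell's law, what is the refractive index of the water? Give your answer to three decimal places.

1.334

n = sin θ_i / sin θ_r = sin 28.7° / sin 21.1° = 0.4802 / 0.3600 = 1.3340.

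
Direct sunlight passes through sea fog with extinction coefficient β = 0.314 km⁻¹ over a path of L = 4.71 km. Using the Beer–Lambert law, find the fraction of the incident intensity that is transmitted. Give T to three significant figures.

τ = β·L = 0.314 × 4.71 = 1.4789.
T = exp(−1.4789) = 0.2279.

0.228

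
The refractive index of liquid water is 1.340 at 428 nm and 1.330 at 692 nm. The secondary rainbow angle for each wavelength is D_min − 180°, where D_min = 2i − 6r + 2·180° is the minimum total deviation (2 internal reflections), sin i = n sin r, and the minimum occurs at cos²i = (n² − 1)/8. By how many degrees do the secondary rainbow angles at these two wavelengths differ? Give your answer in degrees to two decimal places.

2.61°

At 428 nm (n = 1.340): cos²i = 0.09945 → i = 71.618°, r = 45.088°, D_min = 232.709°, rainbow angle = 52.709°.
At 692 nm (n = 1.330): cos²i = 0.09611 → i = 71.940°, r = 45.630°, D_min = 230.101°, rainbow angle = 50.101°.
Angular width = |52.709° − 50.101°| = 2.608°.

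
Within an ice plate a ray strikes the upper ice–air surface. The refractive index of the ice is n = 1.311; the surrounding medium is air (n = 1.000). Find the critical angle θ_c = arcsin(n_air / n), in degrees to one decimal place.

49.7°

sin θ_c = n_air / n = 1.000 / 1.311 = 0.7628.
θ_c = arcsin(0.7628) = 49.71°.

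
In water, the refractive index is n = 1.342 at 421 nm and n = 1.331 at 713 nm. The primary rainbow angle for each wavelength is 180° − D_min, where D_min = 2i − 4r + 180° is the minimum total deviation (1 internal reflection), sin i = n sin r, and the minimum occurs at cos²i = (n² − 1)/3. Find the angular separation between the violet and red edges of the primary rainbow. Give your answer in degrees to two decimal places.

1.58°

At 421 nm (n = 1.342): cos²i = 0.26699 → i = 58.888°, r = 39.641°, D_min = 139.213°, rainbow angle = 40.787°.
At 713 nm (n = 1.331): cos²i = 0.25719 → i = 59.527°, r = 40.356°, D_min = 137.630°, rainbow angle = 42.370°.
Angular width = |40.787° − 42.370°| = 1.583°.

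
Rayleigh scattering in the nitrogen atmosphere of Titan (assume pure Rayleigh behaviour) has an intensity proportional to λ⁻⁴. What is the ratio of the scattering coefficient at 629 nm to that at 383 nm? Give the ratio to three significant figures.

0.137

Rayleigh scattering ∝ λ⁻⁴, so the ratio of coefficients is the inverse fourth power of the wavelength ratio.
σ(629)/σ(383) = (383/629)⁴ = (0.6089)⁴ = 0.1375.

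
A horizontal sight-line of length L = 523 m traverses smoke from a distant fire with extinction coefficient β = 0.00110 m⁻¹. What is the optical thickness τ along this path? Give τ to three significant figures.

τ = β·L = 0.00110 × 523 = 0.5753.

0.575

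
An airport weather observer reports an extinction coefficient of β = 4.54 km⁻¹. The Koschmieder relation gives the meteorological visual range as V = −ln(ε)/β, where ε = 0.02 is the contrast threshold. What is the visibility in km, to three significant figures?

V = −ln(0.02) / 4.54 = 3.912 / 4.54 = 0.8617 km.

0.862 km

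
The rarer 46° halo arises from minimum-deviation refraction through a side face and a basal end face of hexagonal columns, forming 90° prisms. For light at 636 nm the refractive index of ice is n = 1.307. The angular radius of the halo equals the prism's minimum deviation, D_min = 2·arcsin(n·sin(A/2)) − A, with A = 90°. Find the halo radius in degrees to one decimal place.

45.1°

n·sin(A/2) = 1.307 × sin 45° = 1.307 × 0.7071 = 0.9242.
D_min = 2·arcsin(0.9242) − 90° = 2 × 67.546° − 90° = 45.093°.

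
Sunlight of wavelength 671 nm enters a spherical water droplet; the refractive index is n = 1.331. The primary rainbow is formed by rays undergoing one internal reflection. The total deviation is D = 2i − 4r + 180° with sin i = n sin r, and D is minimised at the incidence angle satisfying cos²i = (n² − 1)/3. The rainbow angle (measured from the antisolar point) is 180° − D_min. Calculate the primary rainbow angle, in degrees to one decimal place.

42.4°

cos²i = (1.77156 − 1)/3 = 0.25719; i = arccos(0.50714) = 59.527°.
sin r = sin 59.527°/1.331 = 0.64753; r = 40.356°.
D_min = 2·59.527° − 4·40.356° + 180° = 137.630°.
Rainbow angle = 180° − D_min = 42.370°.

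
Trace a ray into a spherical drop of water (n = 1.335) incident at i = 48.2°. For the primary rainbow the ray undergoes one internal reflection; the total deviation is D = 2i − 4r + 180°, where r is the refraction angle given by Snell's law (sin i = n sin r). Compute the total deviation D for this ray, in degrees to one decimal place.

sin r = sin 48.2° / 1.335 = 0.7455/1.335 = 0.5584; r = 33.95°.
D = 2·48.2° − 4·33.95° + 180° = 96.40° − 135.78° + 180° = 140.62°.

140.6°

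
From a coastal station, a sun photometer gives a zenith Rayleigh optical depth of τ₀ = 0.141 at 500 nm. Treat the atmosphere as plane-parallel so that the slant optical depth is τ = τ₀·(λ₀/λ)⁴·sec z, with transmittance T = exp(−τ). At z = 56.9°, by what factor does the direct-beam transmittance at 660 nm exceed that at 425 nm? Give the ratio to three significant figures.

Airmass: sec 56.9° = 1.8312.
τ(660 nm) = 0.141 × (500/660)⁴ × 1.8312 = 0.141 × 0.3294 × 1.8312 = 0.0850.
τ(425 nm) = 0.141 × (500/425)⁴ × 1.8312 = 0.141 × 1.9157 × 1.8312 = 0.4946.
T(660)/T(425) = exp(τ_B − τ_A) = exp(0.4096) = 1.5062.

1.51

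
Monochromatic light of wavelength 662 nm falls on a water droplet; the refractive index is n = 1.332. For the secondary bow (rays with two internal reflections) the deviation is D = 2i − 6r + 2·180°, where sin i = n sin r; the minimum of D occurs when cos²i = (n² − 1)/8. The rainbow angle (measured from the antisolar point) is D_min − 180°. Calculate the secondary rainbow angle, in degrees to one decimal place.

cos²i = (1.77422 − 1)/8 = 0.09678; i = arccos(0.31109) = 71.875°.
sin r = sin 71.875°/1.332 = 0.71350; r = 45.520°.
D_min = 2·71.875° − 6·45.520° + 360° = 230.628°.
Rainbow angle = D_min − 180° = 50.628°.

50.6°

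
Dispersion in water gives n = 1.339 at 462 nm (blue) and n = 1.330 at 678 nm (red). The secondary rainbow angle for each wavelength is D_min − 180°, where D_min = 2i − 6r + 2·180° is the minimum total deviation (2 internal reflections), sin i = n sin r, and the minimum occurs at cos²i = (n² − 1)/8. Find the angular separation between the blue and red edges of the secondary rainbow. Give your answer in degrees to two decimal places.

At 462 nm (n = 1.339): cos²i = 0.09912 → i = 71.650°, r = 45.141°, D_min = 232.451°, rainbow angle = 52.451°.
At 678 nm (n = 1.330): cos²i = 0.09611 → i = 71.940°, r = 45.630°, D_min = 230.101°, rainbow angle = 50.101°.
Angular width = |52.451° − 50.101°| = 2.350°.

2.35°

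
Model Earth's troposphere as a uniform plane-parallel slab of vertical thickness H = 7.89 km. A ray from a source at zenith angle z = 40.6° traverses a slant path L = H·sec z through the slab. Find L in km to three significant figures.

10.4 km

sec z = 1/cos 40.6° = 1.3171.
L = 7.89 × 1.3171 = 10.392 km.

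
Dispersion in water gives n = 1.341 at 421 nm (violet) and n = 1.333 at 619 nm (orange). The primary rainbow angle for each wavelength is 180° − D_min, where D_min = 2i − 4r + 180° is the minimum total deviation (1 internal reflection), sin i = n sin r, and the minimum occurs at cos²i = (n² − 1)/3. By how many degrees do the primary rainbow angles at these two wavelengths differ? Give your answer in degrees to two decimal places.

At 421 nm (n = 1.341): cos²i = 0.26609 → i = 58.946°, r = 39.705°, D_min = 139.071°, rainbow angle = 40.929°.
At 619 nm (n = 1.333): cos²i = 0.25896 → i = 59.410°, r = 40.225°, D_min = 137.922°, rainbow angle = 42.078°.
Angular width = |40.929° − 42.078°| = 1.149°.

1.15°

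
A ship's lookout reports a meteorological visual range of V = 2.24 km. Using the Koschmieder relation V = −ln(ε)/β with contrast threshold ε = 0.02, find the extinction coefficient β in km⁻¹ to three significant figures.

β = −ln(0.02) / V = 3.912 / 2.24 = 1.7464 km⁻¹.

1.75 km⁻¹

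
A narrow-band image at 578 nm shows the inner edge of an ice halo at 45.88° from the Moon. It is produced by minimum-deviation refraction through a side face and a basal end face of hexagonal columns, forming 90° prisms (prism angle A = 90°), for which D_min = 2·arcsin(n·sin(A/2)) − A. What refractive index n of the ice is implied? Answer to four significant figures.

1.311

Rearranging: n = sin((D_min + A)/2) / sin(A/2).
(D_min + A)/2 = (45.88° + 90°)/2 = 67.940°.
n = sin 67.940° / sin 45° = 0.9268 / 0.7071 = 1.3107.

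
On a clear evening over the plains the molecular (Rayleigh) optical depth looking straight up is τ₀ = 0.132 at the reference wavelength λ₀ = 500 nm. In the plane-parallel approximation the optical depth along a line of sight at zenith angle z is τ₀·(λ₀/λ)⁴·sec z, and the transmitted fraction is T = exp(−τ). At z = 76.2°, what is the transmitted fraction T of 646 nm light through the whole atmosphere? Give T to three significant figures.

0.820

sec 76.2° = 4.1923.
τ = 0.132 × (500/646)⁴ × 4.1923 = 0.132 × 0.3589 × 4.1923 = 0.1986.
T = exp(−0.1986) = 0.8199.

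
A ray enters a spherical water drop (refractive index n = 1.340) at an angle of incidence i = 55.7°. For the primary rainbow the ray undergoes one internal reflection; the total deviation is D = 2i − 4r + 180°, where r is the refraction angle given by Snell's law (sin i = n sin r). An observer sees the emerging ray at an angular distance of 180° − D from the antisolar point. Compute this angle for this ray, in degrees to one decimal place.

40.8°

sin r = sin 55.7° / 1.340 = 0.8261/1.340 = 0.6165; r = 38.06°.
D = 2·55.7° − 4·38.06° + 180° = 111.40° − 152.24° + 180° = 139.16°.
Angle from antisolar point = 180° − D = 40.84°.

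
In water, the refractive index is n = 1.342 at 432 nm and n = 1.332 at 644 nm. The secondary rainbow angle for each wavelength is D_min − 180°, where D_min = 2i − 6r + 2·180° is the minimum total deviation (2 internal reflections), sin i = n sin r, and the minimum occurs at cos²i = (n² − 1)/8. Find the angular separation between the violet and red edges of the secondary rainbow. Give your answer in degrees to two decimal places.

At 432 nm (n = 1.342): cos²i = 0.10012 → i = 71.554°, r = 44.981°, D_min = 233.222°, rainbow angle = 53.222°.
At 644 nm (n = 1.332): cos²i = 0.09678 → i = 71.875°, r = 45.520°, D_min = 230.628°, rainbow angle = 50.628°.
Angular width = |53.222° − 50.628°| = 2.594°.

2.59°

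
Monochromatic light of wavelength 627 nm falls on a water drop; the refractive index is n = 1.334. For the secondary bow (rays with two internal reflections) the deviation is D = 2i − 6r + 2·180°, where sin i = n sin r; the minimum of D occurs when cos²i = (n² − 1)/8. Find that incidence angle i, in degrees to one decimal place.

71.8°

cos²i = (1.334² − 1)/8 = (1.77956 − 1)/8 = 0.09744.
cos i = 0.31216, so i = 71.810°.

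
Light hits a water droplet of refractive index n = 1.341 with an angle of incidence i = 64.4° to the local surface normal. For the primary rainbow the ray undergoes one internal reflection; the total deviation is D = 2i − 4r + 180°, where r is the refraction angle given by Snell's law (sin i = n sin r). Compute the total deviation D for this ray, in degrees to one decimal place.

139.8°

sin r = sin 64.4° / 1.341 = 0.9018/1.341 = 0.6725; r = 42.26°.
D = 2·64.4° − 4·42.26° + 180° = 128.80° − 169.04° + 180° = 139.76°.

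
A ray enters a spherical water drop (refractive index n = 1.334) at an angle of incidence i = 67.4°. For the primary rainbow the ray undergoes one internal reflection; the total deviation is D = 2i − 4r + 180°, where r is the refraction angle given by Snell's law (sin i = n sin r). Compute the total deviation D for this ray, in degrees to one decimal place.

139.6°

sin r = sin 67.4° / 1.334 = 0.9232/1.334 = 0.6921; r = 43.79°.
D = 2·67.4° − 4·43.79° + 180° = 134.80° − 175.17° + 180° = 139.63°.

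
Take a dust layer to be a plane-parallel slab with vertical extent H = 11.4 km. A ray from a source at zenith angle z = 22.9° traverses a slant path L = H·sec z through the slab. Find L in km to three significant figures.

sec z = 1/cos 22.9° = 1.0856.
L = 11.4 × 1.0856 = 12.375 km.

12.4 km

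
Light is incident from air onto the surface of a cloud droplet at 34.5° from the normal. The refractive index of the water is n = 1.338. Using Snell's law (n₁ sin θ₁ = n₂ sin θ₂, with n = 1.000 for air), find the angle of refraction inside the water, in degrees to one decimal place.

Snell: sin θ_r = sin θ_i / n = sin 34.5° / 1.338 = 0.5664 / 1.338 = 0.4233.
θ_r = arcsin(0.4233) = 25.04°.

25.0°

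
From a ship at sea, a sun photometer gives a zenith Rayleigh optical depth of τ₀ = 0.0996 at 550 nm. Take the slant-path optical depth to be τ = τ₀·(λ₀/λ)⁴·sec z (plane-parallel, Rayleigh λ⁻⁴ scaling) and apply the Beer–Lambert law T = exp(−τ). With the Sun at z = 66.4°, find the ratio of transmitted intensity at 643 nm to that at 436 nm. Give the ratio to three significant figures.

Airmass: sec 66.4° = 2.4978.
τ(643 nm) = 0.0996 × (550/643)⁴ × 2.4978 = 0.0996 × 0.5353 × 2.4978 = 0.1332.
τ(436 nm) = 0.0996 × (550/436)⁴ × 2.4978 = 0.0996 × 2.5322 × 2.4978 = 0.6300.
T(643)/T(436) = exp(τ_B − τ_A) = exp(0.4968) = 1.6435.

1.64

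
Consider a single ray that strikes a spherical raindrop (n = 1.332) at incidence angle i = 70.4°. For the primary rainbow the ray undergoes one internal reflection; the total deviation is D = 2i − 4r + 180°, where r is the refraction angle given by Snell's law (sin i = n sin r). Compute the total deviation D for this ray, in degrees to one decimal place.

sin r = sin 70.4° / 1.332 = 0.9421/1.332 = 0.7073; r = 45.01°.
D = 2·70.4° − 4·45.01° + 180° = 140.80° − 180.05° + 180° = 140.75°.

140.8°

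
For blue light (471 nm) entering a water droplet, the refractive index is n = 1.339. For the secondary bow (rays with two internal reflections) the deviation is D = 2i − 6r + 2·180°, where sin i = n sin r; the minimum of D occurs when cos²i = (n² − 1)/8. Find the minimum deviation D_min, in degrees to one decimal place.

cos²i = (1.79292 − 1)/8 = 0.09912; i = arccos(0.31483) = 71.650°.
sin r = sin 71.650°/1.339 = 0.70885; r = 45.141°.
D_min = 2·71.650° − 6·45.141° + 360° = 232.451°.

232.5°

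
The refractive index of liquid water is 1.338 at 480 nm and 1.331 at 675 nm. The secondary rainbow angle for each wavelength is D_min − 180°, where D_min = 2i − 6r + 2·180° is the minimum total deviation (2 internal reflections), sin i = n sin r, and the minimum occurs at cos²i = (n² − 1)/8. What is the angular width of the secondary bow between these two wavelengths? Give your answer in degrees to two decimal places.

1.83°

At 480 nm (n = 1.338): cos²i = 0.09878 → i = 71.682°, r = 45.195°, D_min = 232.193°, rainbow angle = 52.193°.
At 675 nm (n = 1.331): cos²i = 0.09645 → i = 71.907°, r = 45.575°, D_min = 230.365°, rainbow angle = 50.365°.
Angular width = |52.193° − 50.365°| = 1.828°.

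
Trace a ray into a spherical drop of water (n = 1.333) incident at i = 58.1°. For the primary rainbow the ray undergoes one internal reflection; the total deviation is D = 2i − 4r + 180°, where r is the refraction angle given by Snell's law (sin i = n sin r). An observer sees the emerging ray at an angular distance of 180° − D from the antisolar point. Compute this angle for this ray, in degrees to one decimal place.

42.0°

sin r = sin 58.1° / 1.333 = 0.8490/1.333 = 0.6369; r = 39.56°.
D = 2·58.1° − 4·39.56° + 180° = 116.20° − 158.24° + 180° = 137.96°.
Angle from antisolar point = 180° − D = 42.04°.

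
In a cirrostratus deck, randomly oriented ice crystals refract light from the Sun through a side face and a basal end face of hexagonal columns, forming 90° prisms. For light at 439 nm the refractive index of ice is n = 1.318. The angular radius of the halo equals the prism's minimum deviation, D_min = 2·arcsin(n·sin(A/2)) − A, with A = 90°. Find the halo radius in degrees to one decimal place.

n·sin(A/2) = 1.318 × sin 45° = 1.318 × 0.7071 = 0.9320.
D_min = 2·arcsin(0.9320) − 90° = 2 × 68.743° − 90° = 47.487°.

47.5°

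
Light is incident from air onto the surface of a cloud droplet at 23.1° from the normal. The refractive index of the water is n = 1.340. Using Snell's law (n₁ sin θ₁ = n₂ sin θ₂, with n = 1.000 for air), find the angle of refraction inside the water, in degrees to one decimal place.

Snell: sin θ_r = sin θ_i / n = sin 23.1° / 1.340 = 0.3923 / 1.340 = 0.2928.
θ_r = arcsin(0.2928) = 17.02°.

17.0°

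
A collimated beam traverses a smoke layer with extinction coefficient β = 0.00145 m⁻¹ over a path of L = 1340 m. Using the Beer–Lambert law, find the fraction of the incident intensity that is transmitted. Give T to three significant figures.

τ = β·L = 0.00145 × 1340 = 1.9430.
T = exp(−1.9430) = 0.1433.

0.143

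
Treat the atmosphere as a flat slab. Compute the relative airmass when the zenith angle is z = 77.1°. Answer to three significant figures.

4.48

X = sec z = 1/cos 77.1° = 1/0.2233 = 4.4793.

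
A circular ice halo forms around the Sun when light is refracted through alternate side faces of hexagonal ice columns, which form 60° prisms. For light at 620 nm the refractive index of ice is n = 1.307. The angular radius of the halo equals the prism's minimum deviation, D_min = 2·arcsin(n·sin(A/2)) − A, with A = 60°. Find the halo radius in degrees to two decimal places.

21.61°

n·sin(A/2) = 1.307 × sin 30° = 1.307 × 0.5000 = 0.6535.
D_min = 2·arcsin(0.6535) − 60° = 2 × 40.806° − 60° = 21.612°.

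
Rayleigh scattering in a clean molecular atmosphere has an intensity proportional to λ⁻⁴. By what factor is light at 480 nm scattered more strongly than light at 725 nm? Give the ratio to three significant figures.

5.20

Rayleigh scattering ∝ λ⁻⁴, so the ratio of coefficients is the inverse fourth power of the wavelength ratio.
σ(480)/σ(725) = (725/480)⁴ = (1.5104)⁴ = 5.205.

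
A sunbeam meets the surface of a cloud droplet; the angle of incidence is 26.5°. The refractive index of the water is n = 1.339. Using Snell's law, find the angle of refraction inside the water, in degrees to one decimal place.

19.5°

Snell: sin θ_r = sin θ_i / n = sin 26.5° / 1.339 = 0.4462 / 1.339 = 0.3332.
θ_r = arcsin(0.3332) = 19.47°.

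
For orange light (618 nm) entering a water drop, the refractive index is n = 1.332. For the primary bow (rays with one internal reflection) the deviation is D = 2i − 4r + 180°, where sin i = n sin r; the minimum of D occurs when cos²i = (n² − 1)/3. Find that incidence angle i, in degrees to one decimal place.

cos²i = (1.332² − 1)/3 = (1.77422 − 1)/3 = 0.25807.
cos i = 0.50801, so i = 59.469°.

59.5°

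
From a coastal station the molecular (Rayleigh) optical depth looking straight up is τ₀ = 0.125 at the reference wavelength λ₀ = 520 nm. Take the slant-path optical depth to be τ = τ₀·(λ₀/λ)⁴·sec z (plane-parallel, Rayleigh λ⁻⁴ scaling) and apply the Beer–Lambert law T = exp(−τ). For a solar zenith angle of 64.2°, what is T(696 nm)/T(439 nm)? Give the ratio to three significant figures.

1.61

Airmass: sec 64.2° = 2.2976.
τ(696 nm) = 0.125 × (520/696)⁴ × 2.2976 = 0.125 × 0.3116 × 2.2976 = 0.0895.
τ(439 nm) = 0.125 × (520/439)⁴ × 2.2976 = 0.125 × 1.9686 × 2.2976 = 0.5654.
T(696)/T(439) = exp(τ_B − τ_A) = exp(0.4759) = 1.6095.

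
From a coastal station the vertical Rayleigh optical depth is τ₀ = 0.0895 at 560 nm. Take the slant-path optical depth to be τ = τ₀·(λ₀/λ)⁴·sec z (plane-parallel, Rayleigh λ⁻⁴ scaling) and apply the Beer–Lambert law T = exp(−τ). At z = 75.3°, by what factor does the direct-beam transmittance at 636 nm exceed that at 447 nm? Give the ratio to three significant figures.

Airmass: sec 75.3° = 3.9408.
τ(636 nm) = 0.0895 × (560/636)⁴ × 3.9408 = 0.0895 × 0.6011 × 3.9408 = 0.2120.
τ(447 nm) = 0.0895 × (560/447)⁴ × 3.9408 = 0.0895 × 2.4633 × 3.9408 = 0.8688.
T(636)/T(447) = exp(τ_B − τ_A) = exp(0.6568) = 1.9286.

1.93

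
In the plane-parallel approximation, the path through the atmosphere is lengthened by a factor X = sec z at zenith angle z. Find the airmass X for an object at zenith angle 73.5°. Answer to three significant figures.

X = sec z = 1/cos 73.5° = 1/0.2840 = 3.5209.

3.52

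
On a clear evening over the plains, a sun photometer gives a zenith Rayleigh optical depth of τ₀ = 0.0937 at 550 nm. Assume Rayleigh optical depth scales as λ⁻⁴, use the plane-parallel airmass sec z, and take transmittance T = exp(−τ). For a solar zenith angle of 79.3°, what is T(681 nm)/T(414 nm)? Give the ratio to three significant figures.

Airmass: sec 79.3° = 5.3860.
τ(681 nm) = 0.0937 × (550/681)⁴ × 5.3860 = 0.0937 × 0.4255 × 5.3860 = 0.2147.
τ(414 nm) = 0.0937 × (550/414)⁴ × 5.3860 = 0.0937 × 3.1149 × 5.3860 = 1.5720.
T(681)/T(414) = exp(τ_B − τ_A) = exp(1.3573) = 3.8857.

3.89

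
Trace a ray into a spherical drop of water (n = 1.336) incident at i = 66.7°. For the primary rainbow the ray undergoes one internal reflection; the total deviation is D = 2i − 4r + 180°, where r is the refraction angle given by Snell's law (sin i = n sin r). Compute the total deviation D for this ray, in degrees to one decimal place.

139.7°

sin r = sin 66.7° / 1.336 = 0.9184/1.336 = 0.6875; r = 43.43°.
D = 2·66.7° − 4·43.43° + 180° = 133.40° − 173.72° + 180° = 139.68°.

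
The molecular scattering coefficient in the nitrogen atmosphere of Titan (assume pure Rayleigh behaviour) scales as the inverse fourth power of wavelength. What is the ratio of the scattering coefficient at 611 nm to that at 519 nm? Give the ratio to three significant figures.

Rayleigh scattering ∝ λ⁻⁴, so the ratio of coefficients is the inverse fourth power of the wavelength ratio.
σ(611)/σ(519) = (519/611)⁴ = (0.8494)⁴ = 0.5206.

0.521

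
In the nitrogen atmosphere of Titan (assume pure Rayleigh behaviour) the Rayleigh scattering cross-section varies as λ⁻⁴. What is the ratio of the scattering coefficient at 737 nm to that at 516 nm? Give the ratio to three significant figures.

0.240

Rayleigh scattering ∝ λ⁻⁴, so the ratio of coefficients is the inverse fourth power of the wavelength ratio.
σ(737)/σ(516) = (516/737)⁴ = (0.7001)⁴ = 0.2403.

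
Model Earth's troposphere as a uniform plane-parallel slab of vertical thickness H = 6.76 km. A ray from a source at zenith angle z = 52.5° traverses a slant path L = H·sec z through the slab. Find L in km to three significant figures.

sec z = 1/cos 52.5° = 1.6427.
L = 6.76 × 1.6427 = 11.105 km.

11.1 km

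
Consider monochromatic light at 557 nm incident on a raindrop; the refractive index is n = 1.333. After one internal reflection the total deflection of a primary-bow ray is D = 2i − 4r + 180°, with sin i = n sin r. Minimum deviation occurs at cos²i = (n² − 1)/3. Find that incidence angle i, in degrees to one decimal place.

cos²i = (1.333² − 1)/3 = (1.77689 − 1)/3 = 0.25896.
cos i = 0.50888, so i = 59.410°.

59.4°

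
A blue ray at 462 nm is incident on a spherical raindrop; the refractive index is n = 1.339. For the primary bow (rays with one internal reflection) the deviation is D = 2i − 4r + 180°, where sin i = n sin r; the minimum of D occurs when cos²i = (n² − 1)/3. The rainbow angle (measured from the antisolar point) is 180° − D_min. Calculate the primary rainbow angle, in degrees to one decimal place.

cos²i = (1.79292 − 1)/3 = 0.26431; i = arccos(0.51411) = 59.062°.
sin r = sin 59.062°/1.339 = 0.64057; r = 39.834°.
D_min = 2·59.062° − 4·39.834° + 180° = 138.786°.
Rainbow angle = 180° − D_min = 41.214°.

41.2°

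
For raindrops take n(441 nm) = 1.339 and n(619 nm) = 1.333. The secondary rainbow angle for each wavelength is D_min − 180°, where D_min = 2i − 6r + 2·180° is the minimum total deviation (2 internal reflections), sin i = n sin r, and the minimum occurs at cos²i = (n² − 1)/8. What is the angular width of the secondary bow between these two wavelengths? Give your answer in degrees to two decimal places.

At 441 nm (n = 1.339): cos²i = 0.09912 → i = 71.650°, r = 45.141°, D_min = 232.451°, rainbow angle = 52.451°.
At 619 nm (n = 1.333): cos²i = 0.09711 → i = 71.843°, r = 45.466°, D_min = 230.891°, rainbow angle = 50.891°.
Angular width = |52.451° − 50.891°| = 1.560°.

1.56°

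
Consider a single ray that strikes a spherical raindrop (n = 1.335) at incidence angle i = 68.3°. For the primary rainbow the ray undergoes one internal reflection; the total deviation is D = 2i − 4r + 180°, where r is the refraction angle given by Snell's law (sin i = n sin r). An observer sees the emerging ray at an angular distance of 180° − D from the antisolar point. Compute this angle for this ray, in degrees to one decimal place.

sin r = sin 68.3° / 1.335 = 0.9291/1.335 = 0.6960; r = 44.11°.
D = 2·68.3° − 4·44.11° + 180° = 136.60° − 176.42° + 180° = 140.18°.
Angle from antisolar point = 180° − D = 39.82°.

39.8°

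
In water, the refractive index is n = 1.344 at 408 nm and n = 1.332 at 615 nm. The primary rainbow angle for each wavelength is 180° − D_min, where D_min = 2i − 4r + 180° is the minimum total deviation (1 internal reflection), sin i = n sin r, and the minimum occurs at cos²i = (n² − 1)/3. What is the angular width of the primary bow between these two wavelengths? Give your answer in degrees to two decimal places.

At 408 nm (n = 1.344): cos²i = 0.26878 → i = 58.772°, r = 39.512°, D_min = 139.495°, rainbow angle = 40.505°.
At 615 nm (n = 1.332): cos²i = 0.25807 → i = 59.469°, r = 40.290°, D_min = 137.776°, rainbow angle = 42.224°.
Angular width = |40.505° − 42.224°| = 1.719°.

1.72°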